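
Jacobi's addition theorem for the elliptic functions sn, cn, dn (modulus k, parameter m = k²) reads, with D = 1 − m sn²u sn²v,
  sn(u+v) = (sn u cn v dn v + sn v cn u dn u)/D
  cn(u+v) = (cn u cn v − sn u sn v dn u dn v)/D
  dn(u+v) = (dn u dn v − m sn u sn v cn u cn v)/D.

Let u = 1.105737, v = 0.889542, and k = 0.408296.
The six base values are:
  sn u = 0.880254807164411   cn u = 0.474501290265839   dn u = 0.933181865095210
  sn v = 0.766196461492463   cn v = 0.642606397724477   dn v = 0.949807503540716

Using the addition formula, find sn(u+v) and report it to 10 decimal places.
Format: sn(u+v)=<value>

m = k² = 0.166705623616
D = 1 − m·sn²u·sn²v = 0.9241689018366298
sn(u+v) = (sn u·cn v·dn v + sn v·cn u·dn u)/D = 0.8765343427627105/0.9241689018366298 = 0.9484568686749212

sn(u+v)=0.9484568687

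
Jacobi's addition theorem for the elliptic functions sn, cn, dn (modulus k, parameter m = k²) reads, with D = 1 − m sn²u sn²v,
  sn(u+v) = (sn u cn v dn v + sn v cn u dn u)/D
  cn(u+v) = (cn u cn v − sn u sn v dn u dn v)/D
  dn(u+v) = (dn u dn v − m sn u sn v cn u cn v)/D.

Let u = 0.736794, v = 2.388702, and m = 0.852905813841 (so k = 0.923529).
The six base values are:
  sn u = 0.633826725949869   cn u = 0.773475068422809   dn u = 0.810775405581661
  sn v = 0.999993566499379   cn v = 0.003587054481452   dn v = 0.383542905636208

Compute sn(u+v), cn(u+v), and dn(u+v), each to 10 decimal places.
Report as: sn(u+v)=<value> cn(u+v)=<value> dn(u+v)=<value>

m = k² = 0.852905813841
D = 1 − m·sn²u·sn²v = 0.657361167072942
sn(u+v) = (sn u·cn v·dn v + sn v·cn u·dn u)/D = 0.6279825397925397/0.657361167072942 = 0.955308240352533
cn(u+v) = (cn u·cn v − sn u·sn v·dn u·dn v)/D = -0.1943235284035664/0.657361167072942 = -0.2956115118099209
dn(u+v) = (dn u·dn v − m·sn u·sn v·cn u·cn v)/D = 0.3094672865936842/0.657361167072942 = 0.4707720840457635

sn(u+v)=0.9553082404 cn(u+v)=-0.2956115118 dn(u+v)=0.4707720840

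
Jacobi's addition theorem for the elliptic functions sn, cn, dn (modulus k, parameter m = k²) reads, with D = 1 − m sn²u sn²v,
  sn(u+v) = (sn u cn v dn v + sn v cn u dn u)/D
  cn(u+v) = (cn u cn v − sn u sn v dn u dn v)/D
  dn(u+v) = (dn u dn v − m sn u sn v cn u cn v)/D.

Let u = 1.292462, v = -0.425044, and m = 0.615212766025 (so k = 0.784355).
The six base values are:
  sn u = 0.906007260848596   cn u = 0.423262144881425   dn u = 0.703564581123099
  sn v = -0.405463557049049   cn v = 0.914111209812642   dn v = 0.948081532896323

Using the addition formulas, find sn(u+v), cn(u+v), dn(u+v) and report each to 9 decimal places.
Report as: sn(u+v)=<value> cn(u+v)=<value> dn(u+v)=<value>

sn(u+v)=0.724607289 cn(u+v)=0.689162011 dn(u+v)=0.822787346

m = k² = 0.615212766025
D = 1 − m·sn²u·sn²v = 0.916978161371179
sn(u+v) = (sn u·cn v·dn v + sn v·cn u·dn u)/D = 0.6644490592698705/0.916978161371179 = 0.7246072886581117
cn(u+v) = (cn u·cn v − sn u·sn v·dn u·dn v)/D = 0.6319465136125463/0.916978161371179 = 0.689162010867938
dn(u+v) = (dn u·dn v − m·sn u·sn v·cn u·cn v)/D = 0.7544780275872821/0.916978161371179 = 0.8227873458393963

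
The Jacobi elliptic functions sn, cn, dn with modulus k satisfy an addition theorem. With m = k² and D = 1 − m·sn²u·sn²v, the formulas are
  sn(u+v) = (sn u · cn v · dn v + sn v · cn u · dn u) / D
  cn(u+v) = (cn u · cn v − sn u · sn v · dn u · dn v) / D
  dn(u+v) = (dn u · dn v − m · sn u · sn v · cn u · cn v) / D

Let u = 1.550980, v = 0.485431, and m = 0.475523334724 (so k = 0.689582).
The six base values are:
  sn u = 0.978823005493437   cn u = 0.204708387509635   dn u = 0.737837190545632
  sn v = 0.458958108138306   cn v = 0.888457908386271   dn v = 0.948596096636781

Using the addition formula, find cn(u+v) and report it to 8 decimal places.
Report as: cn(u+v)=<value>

cn(u+v)=-0.14662276

m = k² = 0.475523334724
D = 1 − m·sn²u·sn²v = 0.9040320400242885
cn(u+v) = (cn u·cn v − sn u·sn v·dn u·dn v)/D = -0.1325516769825403/0.9040320400242885 = -0.1466227645858426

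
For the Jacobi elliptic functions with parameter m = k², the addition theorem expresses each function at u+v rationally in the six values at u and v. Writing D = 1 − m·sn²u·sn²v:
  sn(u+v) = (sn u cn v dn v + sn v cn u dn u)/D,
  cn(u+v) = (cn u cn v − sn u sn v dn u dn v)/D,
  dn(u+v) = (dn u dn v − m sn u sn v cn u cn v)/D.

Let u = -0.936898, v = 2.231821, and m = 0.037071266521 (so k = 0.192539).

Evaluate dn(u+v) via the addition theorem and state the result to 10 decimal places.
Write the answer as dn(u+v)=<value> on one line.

sn u = -0.803195528021688, cn u = 0.5957154889424665, dn u = 0.9879698736517758
sn v = 0.8047304481018174, cn v = -0.5936403843218958, dn v = 0.987923568882691
m = k² = 0.037071266521
D = 1 − m·sn²u·sn²v = 0.9845125165665505
dn(u+v) = (dn u·dn v − m·sn u·sn v·cn u·cn v)/D = 0.9675650550437057/0.9845125165665505 = 0.9827859359452855

dn(u+v)=0.9827859359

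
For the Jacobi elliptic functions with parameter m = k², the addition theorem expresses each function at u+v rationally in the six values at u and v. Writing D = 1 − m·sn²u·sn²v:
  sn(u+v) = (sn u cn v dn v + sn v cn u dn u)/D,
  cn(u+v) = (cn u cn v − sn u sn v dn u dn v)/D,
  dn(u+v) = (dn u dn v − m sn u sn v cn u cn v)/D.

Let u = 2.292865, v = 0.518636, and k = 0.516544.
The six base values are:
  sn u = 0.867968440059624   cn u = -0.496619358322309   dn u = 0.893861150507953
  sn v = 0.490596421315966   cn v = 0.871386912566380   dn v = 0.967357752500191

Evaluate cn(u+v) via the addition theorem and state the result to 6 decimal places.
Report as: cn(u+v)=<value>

m = k² = 0.266817703936
D = 1 − m·sn²u·sn²v = 0.9516193985777407
cn(u+v) = (cn u·cn v − sn u·sn v·dn u·dn v)/D = -0.8009490545216524/0.9516193985777407 = -0.8416695327131043

cn(u+v)=-0.841670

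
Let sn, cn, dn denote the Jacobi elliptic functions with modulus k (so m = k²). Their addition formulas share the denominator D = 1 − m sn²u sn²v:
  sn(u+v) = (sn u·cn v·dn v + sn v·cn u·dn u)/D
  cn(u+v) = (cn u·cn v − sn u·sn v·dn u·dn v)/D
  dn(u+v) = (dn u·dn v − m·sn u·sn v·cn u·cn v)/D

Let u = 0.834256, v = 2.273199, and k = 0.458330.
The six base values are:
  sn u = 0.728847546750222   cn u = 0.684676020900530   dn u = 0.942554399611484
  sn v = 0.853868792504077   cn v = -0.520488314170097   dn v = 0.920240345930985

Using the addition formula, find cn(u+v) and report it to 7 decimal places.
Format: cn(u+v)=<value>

m = k² = 0.2100663889
D = 1 − m·sn²u·sn²v = 0.9186397555649007
cn(u+v) = (cn u·cn v − sn u·sn v·dn u·dn v)/D = -0.8961691643724551/0.9186397555649007 = -0.9755392785296694

cn(u+v)=-0.9755393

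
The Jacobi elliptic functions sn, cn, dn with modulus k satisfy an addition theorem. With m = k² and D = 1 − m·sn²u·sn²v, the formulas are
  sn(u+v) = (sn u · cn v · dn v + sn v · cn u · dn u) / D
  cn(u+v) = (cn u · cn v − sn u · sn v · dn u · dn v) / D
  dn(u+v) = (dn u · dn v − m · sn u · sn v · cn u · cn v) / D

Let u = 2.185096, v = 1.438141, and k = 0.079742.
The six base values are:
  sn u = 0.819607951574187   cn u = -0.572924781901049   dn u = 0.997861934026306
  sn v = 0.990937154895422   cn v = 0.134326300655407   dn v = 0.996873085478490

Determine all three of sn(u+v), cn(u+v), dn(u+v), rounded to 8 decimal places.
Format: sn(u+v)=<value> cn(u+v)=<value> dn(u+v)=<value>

sn(u+v)=-0.45869193 cn(u+v)=-0.88859536 dn(u+v)=0.99933084

m = k² = 0.006358786564
D = 1 − m·sn²u·sn²v = 0.9958055135179288
sn(u+v) = (sn u·cn v·dn v + sn v·cn u·dn u)/D = -0.4567679571371731/0.9958055135179288 = -0.4586919342548401
cn(u+v) = (cn u·cn v − sn u·sn v·dn u·dn v)/D = -0.8848681563292012/0.9958055135179288 = -0.8885953575444525
dn(u+v) = (dn u·dn v − m·sn u·sn v·cn u·cn v)/D = 0.9951391575113043/0.9958055135179288 = 0.9993308371990525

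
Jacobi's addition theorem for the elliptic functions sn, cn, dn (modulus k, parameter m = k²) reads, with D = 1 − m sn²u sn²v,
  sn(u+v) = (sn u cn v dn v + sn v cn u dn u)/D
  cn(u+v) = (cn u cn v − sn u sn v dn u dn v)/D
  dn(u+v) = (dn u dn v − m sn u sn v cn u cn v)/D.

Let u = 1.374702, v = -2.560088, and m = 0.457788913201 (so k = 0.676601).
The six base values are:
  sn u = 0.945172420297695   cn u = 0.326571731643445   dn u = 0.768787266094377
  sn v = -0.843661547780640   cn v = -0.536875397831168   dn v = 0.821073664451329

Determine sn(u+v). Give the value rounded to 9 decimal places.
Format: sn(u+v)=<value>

m = k² = 0.457788913201
D = 1 − m·sn²u·sn²v = 0.7089122945722825
sn(u+v) = (sn u·cn v·dn v + sn v·cn u·dn u)/D = -0.6284586738878345/0.7089122945722825 = -0.88651117874463

sn(u+v)=-0.886511179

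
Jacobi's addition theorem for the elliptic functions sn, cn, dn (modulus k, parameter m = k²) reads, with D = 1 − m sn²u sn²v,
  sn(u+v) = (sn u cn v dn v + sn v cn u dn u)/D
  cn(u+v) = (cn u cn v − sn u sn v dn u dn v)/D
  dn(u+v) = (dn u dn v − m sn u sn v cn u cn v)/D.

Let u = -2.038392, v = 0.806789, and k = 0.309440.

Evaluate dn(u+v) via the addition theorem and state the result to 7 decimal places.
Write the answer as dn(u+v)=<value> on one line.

dn(u+v)=0.9571853

sn u = -0.917925993702028, cn u = -0.3967516478682156, dn u = 0.9588115367883029
sn v = 0.7169696042228048, cn v = 0.6971044302115679, dn v = 0.9750787409933225
m = k² = 0.0957531136
D = 1 − m·sn²u·sn²v = 0.9585265914509779
dn(u+v) = (dn u·dn v − m·sn u·sn v·cn u·cn v)/D = 0.9174875282468065/0.9585265914509779 = 0.9571852637473019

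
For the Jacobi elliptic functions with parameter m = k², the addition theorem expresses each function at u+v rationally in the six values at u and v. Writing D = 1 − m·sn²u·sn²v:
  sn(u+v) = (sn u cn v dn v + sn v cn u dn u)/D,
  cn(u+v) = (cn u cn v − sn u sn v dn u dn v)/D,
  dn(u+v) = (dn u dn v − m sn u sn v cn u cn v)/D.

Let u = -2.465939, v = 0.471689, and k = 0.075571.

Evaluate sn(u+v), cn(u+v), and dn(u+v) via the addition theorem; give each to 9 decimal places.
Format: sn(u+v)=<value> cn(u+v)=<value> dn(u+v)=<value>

sn(u+v)=-0.913061314 cn(u+v)=-0.407822311 dn(u+v)=0.997616594

sn u = -0.6287001491351835, cn u = -0.7776478139089687, dn u = 0.9988706910634608
sn v = 0.4543063934668112, cn v = 0.8908454977464829, dn v = 0.9994104697783514
m = k² = 0.005710976041
D = 1 − m·sn²u·sn²v = 0.9995340973696818
sn(u+v) = (sn u·cn v·dn v + sn v·cn u·dn u)/D = -0.912635916077281/0.9995340973696818 = -0.9130613137449966
cn(u+v) = (cn u·cn v − sn u·sn v·dn u·dn v)/D = -0.4076323055038777/0.9995340973696818 = -0.407822310991271
dn(u+v) = (dn u·dn v − m·sn u·sn v·cn u·cn v)/D = 0.9971518014903346/0.9995340973696818 = 0.9976165936853816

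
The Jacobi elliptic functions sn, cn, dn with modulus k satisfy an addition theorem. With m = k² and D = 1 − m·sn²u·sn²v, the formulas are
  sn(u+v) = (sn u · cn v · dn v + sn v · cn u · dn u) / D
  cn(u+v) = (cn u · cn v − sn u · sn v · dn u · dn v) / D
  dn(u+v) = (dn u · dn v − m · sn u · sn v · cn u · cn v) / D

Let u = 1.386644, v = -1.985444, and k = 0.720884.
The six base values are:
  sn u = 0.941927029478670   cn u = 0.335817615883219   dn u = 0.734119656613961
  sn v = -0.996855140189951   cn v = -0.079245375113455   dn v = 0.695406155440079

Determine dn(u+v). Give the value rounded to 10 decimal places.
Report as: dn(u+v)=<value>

dn(u+v)=0.9182373178

m = k² = 0.519673741456
D = 1 − m·sn²u·sn²v = 0.54182710071516
dn(u+v) = (dn u·dn v − m·sn u·sn v·cn u·cn v)/D = 0.4975258636764533/0.54182710071516 = 0.918237317808147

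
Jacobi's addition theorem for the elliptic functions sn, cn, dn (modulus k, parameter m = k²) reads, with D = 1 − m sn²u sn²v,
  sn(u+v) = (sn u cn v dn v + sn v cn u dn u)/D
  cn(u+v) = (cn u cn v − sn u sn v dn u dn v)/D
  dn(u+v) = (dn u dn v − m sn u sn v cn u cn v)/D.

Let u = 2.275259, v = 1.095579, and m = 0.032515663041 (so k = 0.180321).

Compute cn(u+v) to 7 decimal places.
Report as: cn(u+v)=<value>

cn(u+v)=-0.9794289

sn u = 0.776485409490033, cn u = -0.6301352306045868, dn u = 0.9901491526920019
sn v = 0.8866184632493515, cn v = 0.4625015682409718, dn v = 0.9871371169571172
m = k² = 0.032515663041
D = 1 − m·sn²u·sn²v = 0.9845889313398422
cn(u+v) = (cn u·cn v − sn u·sn v·dn u·dn v)/D = -0.9643348824606045/0.9845889313398422 = -0.9794289289321223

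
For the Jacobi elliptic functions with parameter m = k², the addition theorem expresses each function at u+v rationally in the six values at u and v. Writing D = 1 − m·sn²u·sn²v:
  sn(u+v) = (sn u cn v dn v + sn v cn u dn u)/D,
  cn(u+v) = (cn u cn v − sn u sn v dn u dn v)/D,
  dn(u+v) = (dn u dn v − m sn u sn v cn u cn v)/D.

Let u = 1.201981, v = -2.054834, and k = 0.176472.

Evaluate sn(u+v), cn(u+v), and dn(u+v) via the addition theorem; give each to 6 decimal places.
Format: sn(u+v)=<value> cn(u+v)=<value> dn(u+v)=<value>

sn u = 0.9303040030744553, cn u = 0.3667893971527037, dn u = 0.9864316270134721
sn v = -0.8939555222627276, cn v = -0.448155691937494, dn v = 0.9874777850226936
m = k² = 0.031142366784
D = 1 − m·sn²u·sn²v = 0.9784606190268905
sn(u+v) = (sn u·cn v·dn v + sn v·cn u·dn u)/D = -0.7351446864359413/0.9784606190268905 = -0.7513278226435577
cn(u+v) = (cn u·cn v − sn u·sn v·dn u·dn v)/D = 0.6457146993769673/0.9784606190268905 = 0.6599291650788671
dn(u+v) = (dn u·dn v − m·sn u·sn v·cn u·cn v)/D = 0.9698219803643948/0.9784606190268905 = 0.9911711943286107

sn(u+v)=-0.751328 cn(u+v)=0.659929 dn(u+v)=0.991171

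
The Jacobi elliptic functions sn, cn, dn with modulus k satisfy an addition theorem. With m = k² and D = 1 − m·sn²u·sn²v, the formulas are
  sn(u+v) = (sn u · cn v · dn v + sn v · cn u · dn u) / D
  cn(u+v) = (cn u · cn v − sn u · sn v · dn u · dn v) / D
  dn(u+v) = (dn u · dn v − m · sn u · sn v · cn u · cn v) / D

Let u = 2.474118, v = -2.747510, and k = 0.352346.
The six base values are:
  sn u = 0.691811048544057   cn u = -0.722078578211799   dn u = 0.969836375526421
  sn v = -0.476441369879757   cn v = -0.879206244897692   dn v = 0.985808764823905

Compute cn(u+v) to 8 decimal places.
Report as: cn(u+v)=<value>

m = k² = 0.124147703716
D = 1 − m·sn²u·sn²v = 0.9865124642861987
cn(u+v) = (cn u·cn v − sn u·sn v·dn u·dn v)/D = 0.949984800252662/0.9865124642861987 = 0.962972932065317

cn(u+v)=0.96297293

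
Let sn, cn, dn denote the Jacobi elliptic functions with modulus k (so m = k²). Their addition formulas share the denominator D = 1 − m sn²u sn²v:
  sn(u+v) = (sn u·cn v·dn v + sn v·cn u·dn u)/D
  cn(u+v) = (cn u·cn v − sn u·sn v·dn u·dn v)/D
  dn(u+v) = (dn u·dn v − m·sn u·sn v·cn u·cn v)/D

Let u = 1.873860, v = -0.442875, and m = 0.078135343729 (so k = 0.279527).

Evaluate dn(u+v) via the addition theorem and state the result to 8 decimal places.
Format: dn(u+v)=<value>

dn(u+v)=0.96123670

sn u = 0.9662875291911837, cn u = -0.2574653586982086, dn u = 0.9628313061197342
sn v = -0.4275565262225862, cn v = 0.9039886154617628, dn v = 0.9928325644654449
m = k² = 0.078135343729
D = 1 − m·sn²u·sn²v = 0.9866633315100781
dn(u+v) = (dn u·dn v − m·sn u·sn v·cn u·cn v)/D = 0.9484170011579504/0.9866633315100781 = 0.961236696317079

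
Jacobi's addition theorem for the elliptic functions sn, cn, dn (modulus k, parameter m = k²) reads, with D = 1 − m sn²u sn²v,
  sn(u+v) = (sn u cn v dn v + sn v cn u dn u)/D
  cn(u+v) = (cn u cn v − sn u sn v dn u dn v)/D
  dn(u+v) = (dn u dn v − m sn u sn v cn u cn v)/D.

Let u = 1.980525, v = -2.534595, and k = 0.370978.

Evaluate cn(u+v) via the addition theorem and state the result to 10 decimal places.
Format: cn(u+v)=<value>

sn u = 0.9470408019230736, cn u = -0.3211132502605609, dn u = 0.9362512033649263
sn v = -0.6567641434089441, cn v = -0.7540960548446835, dn v = 0.969864470115953
m = k² = 0.137624676484
D = 1 − m·sn²u·sn²v = 0.9467582208027661
cn(u+v) = (cn u·cn v − sn u·sn v·dn u·dn v)/D = 0.8069331664535548/0.9467582208027661 = 0.8523117610421675

cn(u+v)=0.8523117610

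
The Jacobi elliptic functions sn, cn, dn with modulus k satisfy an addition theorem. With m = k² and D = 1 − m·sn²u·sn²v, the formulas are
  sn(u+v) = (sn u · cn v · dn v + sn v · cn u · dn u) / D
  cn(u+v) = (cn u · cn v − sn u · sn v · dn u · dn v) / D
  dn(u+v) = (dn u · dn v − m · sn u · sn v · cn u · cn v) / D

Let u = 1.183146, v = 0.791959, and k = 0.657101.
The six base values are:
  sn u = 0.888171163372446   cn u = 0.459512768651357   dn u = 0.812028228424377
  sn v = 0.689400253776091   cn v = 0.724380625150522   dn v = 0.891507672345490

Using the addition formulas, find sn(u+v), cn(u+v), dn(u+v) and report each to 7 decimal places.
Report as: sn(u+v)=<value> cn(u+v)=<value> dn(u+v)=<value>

sn(u+v)=0.9912859 cn(u+v)=-0.1317283 dn(u+v)=0.7587560

m = k² = 0.431781724201
D = 1 − m·sn²u·sn²v = 0.8381172880211902
sn(u+v) = (sn u·cn v·dn v + sn v·cn u·dn u)/D = 0.8308138181650666/0.8381172880211902 = 0.9912858618232692
cn(u+v) = (cn u·cn v − sn u·sn v·dn u·dn v)/D = -0.1104037500539645/0.8381172880211902 = -0.1317282815089397
dn(u+v) = (dn u·dn v − m·sn u·sn v·cn u·cn v)/D = 0.6359265384487895/0.8381172880211902 = 0.7587560208311934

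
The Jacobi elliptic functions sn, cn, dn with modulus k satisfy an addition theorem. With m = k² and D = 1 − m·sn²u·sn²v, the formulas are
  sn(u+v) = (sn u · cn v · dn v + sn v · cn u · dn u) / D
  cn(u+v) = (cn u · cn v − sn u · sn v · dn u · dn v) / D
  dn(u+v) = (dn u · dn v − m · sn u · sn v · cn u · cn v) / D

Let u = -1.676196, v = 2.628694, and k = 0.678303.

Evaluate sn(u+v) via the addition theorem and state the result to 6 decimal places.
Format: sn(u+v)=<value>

sn u = -0.9942742913200908, cn u = 0.1068580068124579, dn u = 0.7383486276600208
sn v = 0.8133641356655662, cn v = -0.5817549164493639, dn v = 0.834037779939948
m = k² = 0.460094959809
D = 1 − m·sn²u·sn²v = 0.6990946332772975
sn(u+v) = (sn u·cn v·dn v + sn v·cn u·dn u)/D = 0.5466006130961356/0.6990946332772975 = 0.781869273597077

sn(u+v)=0.781869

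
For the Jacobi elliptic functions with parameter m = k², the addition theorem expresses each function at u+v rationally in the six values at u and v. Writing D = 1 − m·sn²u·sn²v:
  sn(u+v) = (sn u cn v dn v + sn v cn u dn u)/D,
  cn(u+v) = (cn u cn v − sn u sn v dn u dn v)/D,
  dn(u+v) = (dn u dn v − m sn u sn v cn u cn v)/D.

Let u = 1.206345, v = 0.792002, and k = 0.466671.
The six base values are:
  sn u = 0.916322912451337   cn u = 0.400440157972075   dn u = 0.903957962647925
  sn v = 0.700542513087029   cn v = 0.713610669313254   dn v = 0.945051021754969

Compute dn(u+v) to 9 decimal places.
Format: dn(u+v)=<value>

dn(u+v)=0.894621219

m = k² = 0.217781822241
D = 1 − m·sn²u·sn²v = 0.9102596597938372
dn(u+v) = (dn u·dn v − m·sn u·sn v·cn u·cn v)/D = 0.8143376063585428/0.9102596597938372 = 0.8946212188981114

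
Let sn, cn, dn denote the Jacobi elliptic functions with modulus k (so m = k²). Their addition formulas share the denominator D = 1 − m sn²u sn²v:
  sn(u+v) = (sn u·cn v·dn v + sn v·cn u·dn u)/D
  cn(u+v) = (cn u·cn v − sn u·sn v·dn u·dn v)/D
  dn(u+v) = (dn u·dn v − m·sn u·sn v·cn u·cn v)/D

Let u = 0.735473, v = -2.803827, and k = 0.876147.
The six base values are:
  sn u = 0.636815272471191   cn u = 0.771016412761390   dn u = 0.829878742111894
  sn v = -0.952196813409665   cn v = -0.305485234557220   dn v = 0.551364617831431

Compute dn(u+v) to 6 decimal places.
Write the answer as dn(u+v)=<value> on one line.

m = k² = 0.767633565609
D = 1 − m·sn²u·sn²v = 0.7177497438857726
dn(u+v) = (dn u·dn v − m·sn u·sn v·cn u·cn v)/D = 0.3479310843771595/0.7177497438857726 = 0.4847526416289904

dn(u+v)=0.484753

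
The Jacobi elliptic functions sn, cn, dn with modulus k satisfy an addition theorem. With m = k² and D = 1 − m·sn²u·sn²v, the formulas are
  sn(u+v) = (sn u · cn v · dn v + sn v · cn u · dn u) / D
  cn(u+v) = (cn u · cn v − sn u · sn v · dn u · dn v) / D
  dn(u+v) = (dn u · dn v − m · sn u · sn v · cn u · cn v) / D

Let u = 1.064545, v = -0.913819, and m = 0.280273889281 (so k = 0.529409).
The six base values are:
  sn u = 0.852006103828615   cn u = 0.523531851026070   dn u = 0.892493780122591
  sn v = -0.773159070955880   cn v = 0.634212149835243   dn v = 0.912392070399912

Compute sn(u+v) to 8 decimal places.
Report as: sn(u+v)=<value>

m = k² = 0.280273889281
D = 1 − m·sn²u·sn²v = 0.8783797859571129
sn(u+v) = (sn u·cn v·dn v + sn v·cn u·dn u)/D = 0.1317557067839676/0.8783797859571129 = 0.1499985642775261

sn(u+v)=0.14999856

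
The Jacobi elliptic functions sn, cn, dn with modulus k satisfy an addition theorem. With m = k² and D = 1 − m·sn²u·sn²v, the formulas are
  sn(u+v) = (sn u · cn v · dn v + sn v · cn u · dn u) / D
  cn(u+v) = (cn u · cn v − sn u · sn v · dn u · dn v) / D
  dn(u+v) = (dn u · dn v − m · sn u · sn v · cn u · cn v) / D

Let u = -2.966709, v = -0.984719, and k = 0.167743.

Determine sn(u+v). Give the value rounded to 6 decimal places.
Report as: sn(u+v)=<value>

sn u = -0.1960263188937335, cn u = -0.9805986346619968, dn u = 0.9994592394193116
sn v = -0.83107338487901, cn v = 0.5561627719883316, dn v = 0.9902352044145682
m = k² = 0.028137714049
D = 1 − m·sn²u·sn²v = 0.9992532137219018
sn(u+v) = (sn u·cn v·dn v + sn v·cn u·dn u)/D = 0.7065507759186385/0.9992532137219018 = 0.707078812673477

sn(u+v)=0.707079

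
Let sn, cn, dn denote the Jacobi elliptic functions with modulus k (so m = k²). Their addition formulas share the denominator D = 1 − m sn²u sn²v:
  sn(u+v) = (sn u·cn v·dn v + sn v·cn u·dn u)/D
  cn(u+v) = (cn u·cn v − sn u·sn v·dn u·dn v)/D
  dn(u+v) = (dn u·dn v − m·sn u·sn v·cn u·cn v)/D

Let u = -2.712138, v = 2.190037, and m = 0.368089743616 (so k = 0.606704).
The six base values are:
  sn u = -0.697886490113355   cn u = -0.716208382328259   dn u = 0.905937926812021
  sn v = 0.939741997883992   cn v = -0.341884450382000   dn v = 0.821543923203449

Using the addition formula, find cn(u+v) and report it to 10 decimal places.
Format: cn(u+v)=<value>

m = k² = 0.368089743616
D = 1 − m·sn²u·sn²v = 0.8416782537061109
cn(u+v) = (cn u·cn v − sn u·sn v·dn u·dn v)/D = 0.7329760742770307/0.8416782537061109 = 0.8708506736981281

cn(u+v)=0.8708506737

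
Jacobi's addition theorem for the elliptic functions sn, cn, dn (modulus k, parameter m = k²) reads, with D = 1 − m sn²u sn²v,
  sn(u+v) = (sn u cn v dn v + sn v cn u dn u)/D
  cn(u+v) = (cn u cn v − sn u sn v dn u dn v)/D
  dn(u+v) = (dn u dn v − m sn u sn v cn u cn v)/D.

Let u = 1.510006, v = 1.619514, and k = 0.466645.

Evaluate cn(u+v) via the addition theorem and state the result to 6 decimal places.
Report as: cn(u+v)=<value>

sn u = 0.9901497219325372, cn u = 0.1400125999934263, dn u = 0.8868547008140161
sn v = 0.9990541808788689, cn v = 0.04348268239715956, dn v = 0.8846774370895371
m = k² = 0.217757556025
D = 1 − m·sn²u·sn²v = 0.7869149128386859
cn(u+v) = (cn u·cn v − sn u·sn v·dn u·dn v)/D = -0.7700291243326473/0.7869149128386859 = -0.9785417861187489

cn(u+v)=-0.978542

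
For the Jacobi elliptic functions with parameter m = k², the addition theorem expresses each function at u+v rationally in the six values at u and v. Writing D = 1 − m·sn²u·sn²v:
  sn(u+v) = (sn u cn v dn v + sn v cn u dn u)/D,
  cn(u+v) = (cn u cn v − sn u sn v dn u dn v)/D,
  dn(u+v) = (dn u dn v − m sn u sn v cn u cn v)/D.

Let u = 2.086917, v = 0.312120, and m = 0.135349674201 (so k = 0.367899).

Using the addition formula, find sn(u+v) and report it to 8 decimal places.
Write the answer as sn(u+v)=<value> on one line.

sn(u+v)=0.74833229

sn u = 0.9096759419171755, cn u = -0.415318769979277, dn u = 0.9423357935918528
sn v = 0.3064370404803727, cn v = 0.9518909287421697, dn v = 0.9936247632998667
m = k² = 0.135349674201
D = 1 − m·sn²u·sn²v = 0.9894824847192645
sn(u+v) = (sn u·cn v·dn v + sn v·cn u·dn u)/D = 0.7404616957900387/0.9894824847192645 = 0.7483322921073455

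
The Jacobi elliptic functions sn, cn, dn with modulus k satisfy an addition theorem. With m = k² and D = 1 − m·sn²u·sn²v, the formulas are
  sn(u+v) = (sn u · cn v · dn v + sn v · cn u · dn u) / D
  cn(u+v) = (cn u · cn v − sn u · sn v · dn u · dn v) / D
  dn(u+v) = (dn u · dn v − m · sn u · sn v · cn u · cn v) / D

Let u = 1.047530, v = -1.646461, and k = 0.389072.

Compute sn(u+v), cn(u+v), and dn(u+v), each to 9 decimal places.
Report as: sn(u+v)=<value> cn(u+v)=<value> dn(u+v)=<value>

sn u = 0.8543544877819123, cn u = 0.5196906860882791, dn u = 0.9431365987426503
sn v = -0.9999527298321421, cn v = -0.00972307056680378, dn v = 0.9212151158725931
m = k² = 0.151377021184
D = 1 − m·sn²u·sn²v = 0.8895170897199421
sn(u+v) = (sn u·cn v·dn v + sn v·cn u·dn u)/D = -0.4977686240696803/0.8895170897199421 = -0.5595942223284311
cn(u+v) = (cn u·cn v − sn u·sn v·dn u·dn v)/D = 0.7372021770149711/0.8895170897199421 = 0.8287667381939495
dn(u+v) = (dn u·dn v − m·sn u·sn v·cn u·cn v)/D = 0.8681782207227305/0.8895170897199421 = 0.9760107262200774

sn(u+v)=-0.559594222 cn(u+v)=0.828766738 dn(u+v)=0.976010726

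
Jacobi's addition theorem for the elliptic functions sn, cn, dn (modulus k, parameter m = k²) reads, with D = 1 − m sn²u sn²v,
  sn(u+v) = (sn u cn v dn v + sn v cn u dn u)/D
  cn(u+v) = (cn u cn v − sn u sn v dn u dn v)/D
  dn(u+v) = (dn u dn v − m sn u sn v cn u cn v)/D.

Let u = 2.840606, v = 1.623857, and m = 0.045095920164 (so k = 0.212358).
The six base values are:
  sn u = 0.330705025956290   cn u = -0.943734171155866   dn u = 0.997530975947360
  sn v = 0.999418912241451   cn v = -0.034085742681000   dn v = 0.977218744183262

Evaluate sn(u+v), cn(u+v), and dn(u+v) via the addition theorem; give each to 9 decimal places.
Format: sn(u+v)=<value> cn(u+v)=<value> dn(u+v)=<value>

m = k² = 0.045095920164
D = 1 − m·sn²u·sn²v = 0.9950737781030508
sn(u+v) = (sn u·cn v·dn v + sn v·cn u·dn u)/D = -0.9518725590740429/0.9950737781030508 = -0.9565849085970649
cn(u+v) = (cn u·cn v − sn u·sn v·dn u·dn v)/D = -0.2900180255606748/0.9950737781030508 = -0.2914537916108571
dn(u+v) = (dn u·dn v − m·sn u·sn v·cn u·cn v)/D = 0.9743265123770781/0.9950737781030508 = 0.9791500226590997

sn(u+v)=-0.956584909 cn(u+v)=-0.291453792 dn(u+v)=0.979150023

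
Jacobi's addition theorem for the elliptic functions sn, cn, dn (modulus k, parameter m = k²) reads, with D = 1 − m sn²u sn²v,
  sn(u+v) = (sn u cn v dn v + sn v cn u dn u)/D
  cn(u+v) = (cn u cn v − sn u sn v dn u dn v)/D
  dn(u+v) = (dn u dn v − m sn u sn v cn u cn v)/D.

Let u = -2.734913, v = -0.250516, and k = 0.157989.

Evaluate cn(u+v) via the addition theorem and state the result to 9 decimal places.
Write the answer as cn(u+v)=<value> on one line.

sn u = -0.4134614720148515, cn u = -0.9105216148775998, dn u = 0.9978642135560568
sn v = -0.2478413167515247, cn v = 0.9688006408497418, dn v = 0.9992331018642267
m = k² = 0.024960524121
D = 1 − m·sn²u·sn²v = 0.9997378974724991
cn(u+v) = (cn u·cn v − sn u·sn v·dn u·dn v)/D = -0.9842894811746608/0.9997378974724991 = -0.9845475335716547

cn(u+v)=-0.984547534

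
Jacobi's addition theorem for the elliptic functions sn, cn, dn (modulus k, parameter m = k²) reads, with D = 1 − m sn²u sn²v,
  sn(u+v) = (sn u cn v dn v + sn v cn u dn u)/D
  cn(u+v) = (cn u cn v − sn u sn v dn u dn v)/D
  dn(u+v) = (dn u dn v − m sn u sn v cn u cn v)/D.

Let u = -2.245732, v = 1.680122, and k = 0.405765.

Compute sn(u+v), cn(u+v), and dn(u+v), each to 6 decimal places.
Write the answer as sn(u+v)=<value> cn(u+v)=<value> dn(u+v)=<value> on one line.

sn u = -0.8489554343120905, cn u = -0.5284644458731067, dn u = 0.9387949768721675
sn v = 0.9994001410810643, cn v = -0.03463174854304654, dn v = 0.9140854628294917
m = k² = 0.164645235225
D = 1 − m·sn²u·sn²v = 0.8814783292086588
sn(u+v) = (sn u·cn v·dn v + sn v·cn u·dn u)/D = -0.4689473113288888/0.8814783292086588 = -0.5320009531599978
cn(u+v) = (cn u·cn v − sn u·sn v·dn u·dn v)/D = 0.7463862700116441/0.8814783292086588 = 0.8467437545307635
dn(u+v) = (dn u·dn v − m·sn u·sn v·cn u·cn v)/D = 0.8606954460867932/0.8814783292086588 = 0.9764226953366815

sn(u+v)=-0.532001 cn(u+v)=0.846744 dn(u+v)=0.976423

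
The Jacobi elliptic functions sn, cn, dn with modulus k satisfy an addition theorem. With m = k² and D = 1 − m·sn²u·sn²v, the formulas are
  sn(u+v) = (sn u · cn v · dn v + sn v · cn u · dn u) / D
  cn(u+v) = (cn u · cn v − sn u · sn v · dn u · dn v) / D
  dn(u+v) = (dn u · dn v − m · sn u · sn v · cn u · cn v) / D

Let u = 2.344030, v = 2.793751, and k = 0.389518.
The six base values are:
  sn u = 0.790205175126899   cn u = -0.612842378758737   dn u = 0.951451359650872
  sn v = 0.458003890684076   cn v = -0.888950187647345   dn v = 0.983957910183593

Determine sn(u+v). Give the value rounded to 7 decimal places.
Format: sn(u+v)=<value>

sn(u+v)=-0.9776713

m = k² = 0.151724272324
D = 1 − m·sn²u·sn²v = 0.9801265559240624
sn(u+v) = (sn u·cn v·dn v + sn v·cn u·dn u)/D = -0.9582415818389762/0.9801265559240624 = -0.9776712772929073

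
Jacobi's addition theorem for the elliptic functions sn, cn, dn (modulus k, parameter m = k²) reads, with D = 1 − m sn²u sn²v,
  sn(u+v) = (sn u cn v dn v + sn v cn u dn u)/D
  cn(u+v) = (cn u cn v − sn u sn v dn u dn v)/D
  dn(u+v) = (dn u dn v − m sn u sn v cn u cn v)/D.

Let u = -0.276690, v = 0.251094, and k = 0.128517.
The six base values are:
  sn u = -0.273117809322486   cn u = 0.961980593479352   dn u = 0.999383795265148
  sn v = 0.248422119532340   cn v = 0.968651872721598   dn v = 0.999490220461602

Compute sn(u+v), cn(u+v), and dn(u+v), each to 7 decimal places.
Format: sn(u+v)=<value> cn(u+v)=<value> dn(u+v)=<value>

sn(u+v)=-0.0255932 cn(u+v)=0.9996724 dn(u+v)=0.9999946

m = k² = 0.016516619289
D = 1 − m·sn²u·sn²v = 0.999923967070366
sn(u+v) = (sn u·cn v·dn v + sn v·cn u·dn u)/D = -0.02559121313556221/0.999923967070366 = -0.02559315905842401
cn(u+v) = (cn u·cn v − sn u·sn v·dn u·dn v)/D = 0.9995964334330073/0.999923967070366 = 0.9996724414574057
dn(u+v) = (dn u·dn v − m·sn u·sn v·cn u·cn v)/D = 0.9999185581933489/0.999923967070366 = 0.9999945907116989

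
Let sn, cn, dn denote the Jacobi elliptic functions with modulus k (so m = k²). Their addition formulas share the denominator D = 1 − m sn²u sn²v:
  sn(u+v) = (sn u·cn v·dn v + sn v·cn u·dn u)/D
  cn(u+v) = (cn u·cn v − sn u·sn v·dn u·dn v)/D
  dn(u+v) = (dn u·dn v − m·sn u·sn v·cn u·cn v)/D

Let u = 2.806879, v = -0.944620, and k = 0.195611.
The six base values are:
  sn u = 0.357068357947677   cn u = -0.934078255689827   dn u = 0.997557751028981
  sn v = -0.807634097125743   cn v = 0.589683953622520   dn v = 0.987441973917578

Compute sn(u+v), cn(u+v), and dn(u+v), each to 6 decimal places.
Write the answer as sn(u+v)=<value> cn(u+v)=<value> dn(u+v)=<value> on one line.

m = k² = 0.038263663321
D = 1 − m·sn²u·sn²v = 0.9968178652141059
sn(u+v) = (sn u·cn v·dn v + sn v·cn u·dn u)/D = 0.9604643267445505/0.9968178652141059 = 0.9635304103806897
cn(u+v) = (cn u·cn v − sn u·sn v·dn u·dn v)/D = -0.2667473213757631/0.9968178652141059 = -0.2675988570073116
dn(u+v) = (dn u·dn v − m·sn u·sn v·cn u·cn v)/D = 0.9789524726495576/0.9968178652141059 = 0.9820775758661679

sn(u+v)=0.963530 cn(u+v)=-0.267599 dn(u+v)=0.982078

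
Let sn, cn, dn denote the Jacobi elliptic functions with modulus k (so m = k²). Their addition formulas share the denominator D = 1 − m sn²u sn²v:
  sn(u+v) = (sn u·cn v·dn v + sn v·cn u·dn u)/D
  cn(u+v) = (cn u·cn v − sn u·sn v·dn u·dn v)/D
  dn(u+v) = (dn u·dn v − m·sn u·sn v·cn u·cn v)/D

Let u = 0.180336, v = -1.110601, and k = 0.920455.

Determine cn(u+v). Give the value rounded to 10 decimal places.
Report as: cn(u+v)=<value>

cn(u+v)=0.6704002842

sn u = 0.1785517352820768, cn u = 0.9839305248988666, dn u = 0.9864022808229441
sn v = -0.8197740457315356, cn v = 0.5726870995098022, dn v = 0.6562251753707535
m = k² = 0.847237407025
D = 1 − m·sn²u·sn²v = 0.9818481204254578
cn(u+v) = (cn u·cn v − sn u·sn v·dn u·dn v)/D = 0.6582312589415387/0.9818481204254578 = 0.6704002841664673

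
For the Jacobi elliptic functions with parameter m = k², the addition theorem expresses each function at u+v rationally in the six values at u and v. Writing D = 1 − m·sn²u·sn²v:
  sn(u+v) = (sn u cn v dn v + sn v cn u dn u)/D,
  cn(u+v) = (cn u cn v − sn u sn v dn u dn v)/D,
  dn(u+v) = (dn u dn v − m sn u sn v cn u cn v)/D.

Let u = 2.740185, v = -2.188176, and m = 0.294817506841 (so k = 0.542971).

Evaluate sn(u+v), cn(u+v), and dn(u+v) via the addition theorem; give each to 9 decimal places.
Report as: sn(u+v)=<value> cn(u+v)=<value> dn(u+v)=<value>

sn(u+v)=0.517784861 cn(u+v)=0.855510863 dn(u+v)=0.959666131

sn u = 0.6189810014695846, cn u = -0.7854059586097562, dn u = 0.9418303261818999
sn v = -0.91903333167765, cn v = -0.3941798260508503, dn v = 0.8665971207479109
m = k² = 0.294817506841
D = 1 − m·sn²u·sn²v = 0.9045951543293489
sn(u+v) = (sn u·cn v·dn v + sn v·cn u·dn u)/D = 0.4683856765715609/0.9045951543293489 = 0.5177848613602334
cn(u+v) = (cn u·cn v − sn u·sn v·dn u·dn v)/D = 0.7738909814817199/0.9045951543293489 = 0.8555108633712162
dn(u+v) = (dn u·dn v − m·sn u·sn v·cn u·cn v)/D = 0.868109332186108/0.9045951543293489 = 0.9596661313421572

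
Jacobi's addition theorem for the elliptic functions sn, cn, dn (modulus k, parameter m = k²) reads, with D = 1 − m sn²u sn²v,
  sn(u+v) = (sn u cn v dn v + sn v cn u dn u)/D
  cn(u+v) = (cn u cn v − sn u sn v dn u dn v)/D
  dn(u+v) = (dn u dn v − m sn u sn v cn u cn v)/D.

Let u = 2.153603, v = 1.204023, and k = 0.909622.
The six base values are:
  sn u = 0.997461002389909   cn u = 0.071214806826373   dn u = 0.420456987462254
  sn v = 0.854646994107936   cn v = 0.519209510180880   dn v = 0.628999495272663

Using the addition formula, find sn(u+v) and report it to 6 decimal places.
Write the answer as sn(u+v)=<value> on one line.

m = k² = 0.827412182884
D = 1 − m·sn²u·sn²v = 0.3987054043810508
sn(u+v) = (sn u·cn v·dn v + sn v·cn u·dn u)/D = 0.3513438201208329/0.3987054043810508 = 0.8812115819354344

sn(u+v)=0.881212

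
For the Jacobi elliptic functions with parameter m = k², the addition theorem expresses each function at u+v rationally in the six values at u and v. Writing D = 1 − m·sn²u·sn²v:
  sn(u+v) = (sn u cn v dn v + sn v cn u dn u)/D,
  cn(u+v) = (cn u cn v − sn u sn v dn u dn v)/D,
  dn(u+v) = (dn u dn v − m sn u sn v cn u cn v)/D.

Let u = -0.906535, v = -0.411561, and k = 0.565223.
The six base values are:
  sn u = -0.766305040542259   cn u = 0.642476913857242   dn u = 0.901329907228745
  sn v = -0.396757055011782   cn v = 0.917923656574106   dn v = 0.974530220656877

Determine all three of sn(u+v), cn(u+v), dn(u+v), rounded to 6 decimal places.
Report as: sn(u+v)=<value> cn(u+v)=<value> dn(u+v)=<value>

sn(u+v)=-0.943101 cn(u+v)=0.332506 dn(u+v)=0.846076

m = k² = 0.319477039729
D = 1 − m·sn²u·sn²v = 0.9704680358833631
sn(u+v) = (sn u·cn v·dn v + sn v·cn u·dn u)/D = -0.9152493659012044/0.9704680358833631 = -0.9431009905113504
cn(u+v) = (cn u·cn v − sn u·sn v·dn u·dn v)/D = 0.3226868557731406/0.9704680358833631 = 0.3325064235417262
dn(u+v) = (dn u·dn v − m·sn u·sn v·cn u·cn v)/D = 0.8210896627005982/0.9704680358833631 = 0.8460759472136617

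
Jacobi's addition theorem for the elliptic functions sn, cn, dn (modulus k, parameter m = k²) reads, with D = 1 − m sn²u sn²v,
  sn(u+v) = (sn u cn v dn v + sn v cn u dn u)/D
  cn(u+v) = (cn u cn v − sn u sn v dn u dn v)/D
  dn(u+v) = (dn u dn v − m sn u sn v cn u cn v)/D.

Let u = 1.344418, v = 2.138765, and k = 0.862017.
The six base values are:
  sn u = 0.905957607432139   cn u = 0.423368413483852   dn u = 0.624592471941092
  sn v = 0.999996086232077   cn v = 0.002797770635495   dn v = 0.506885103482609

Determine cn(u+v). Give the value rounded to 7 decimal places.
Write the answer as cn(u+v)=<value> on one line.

m = k² = 0.743073308289
D = 1 − m·sn²u·sn²v = 0.3901205298869238
cn(u+v) = (cn u·cn v − sn u·sn v·dn u·dn v)/D = -0.2856375058974919/0.3901205298869238 = -0.7321775810677889

cn(u+v)=-0.7321776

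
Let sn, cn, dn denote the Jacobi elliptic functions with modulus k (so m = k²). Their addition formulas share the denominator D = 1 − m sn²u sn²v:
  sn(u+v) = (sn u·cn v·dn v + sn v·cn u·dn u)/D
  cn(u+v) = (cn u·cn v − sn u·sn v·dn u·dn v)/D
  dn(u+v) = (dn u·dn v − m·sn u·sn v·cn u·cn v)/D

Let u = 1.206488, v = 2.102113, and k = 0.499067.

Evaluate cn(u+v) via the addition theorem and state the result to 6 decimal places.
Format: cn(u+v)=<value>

cn(u+v)=-0.998086

sn u = 0.9136194692442208, cn u = 0.4065703695769139, dn u = 0.8900016378387225
sn v = 0.9345565685278246, cn v = -0.3558145868587985, dn v = 0.8845705869080854
m = k² = 0.249067870489
D = 1 − m·sn²u·sn²v = 0.8184235220639174
cn(u+v) = (cn u·cn v − sn u·sn v·dn u·dn v)/D = -0.8168570625061833/0.8184235220639174 = -0.9980860037431673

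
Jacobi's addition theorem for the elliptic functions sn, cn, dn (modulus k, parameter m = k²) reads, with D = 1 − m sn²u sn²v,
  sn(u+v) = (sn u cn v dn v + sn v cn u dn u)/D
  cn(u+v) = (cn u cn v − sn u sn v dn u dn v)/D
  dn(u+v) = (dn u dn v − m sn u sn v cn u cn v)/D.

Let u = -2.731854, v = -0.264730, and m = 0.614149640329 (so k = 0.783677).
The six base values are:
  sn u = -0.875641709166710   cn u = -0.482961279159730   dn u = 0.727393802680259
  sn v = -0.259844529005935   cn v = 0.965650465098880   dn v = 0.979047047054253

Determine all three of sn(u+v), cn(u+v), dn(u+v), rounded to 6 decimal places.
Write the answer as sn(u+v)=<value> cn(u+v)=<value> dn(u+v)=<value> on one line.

m = k² = 0.614149640329
D = 1 − m·sn²u·sn²v = 0.9682053362545859
sn(u+v) = (sn u·cn v·dn v + sn v·cn u·dn u)/D = -0.7365625913761289/0.9682053362545859 = -0.7607503943589634
cn(u+v) = (cn u·cn v − sn u·sn v·dn u·dn v)/D = -0.6284084039357982/0.9682053362545859 = -0.6490445573939294
dn(u+v) = (dn u·dn v − m·sn u·sn v·cn u·cn v)/D = 0.7773225692667609/0.9682053362545859 = 0.8028488794265093

sn(u+v)=-0.760750 cn(u+v)=-0.649045 dn(u+v)=0.802849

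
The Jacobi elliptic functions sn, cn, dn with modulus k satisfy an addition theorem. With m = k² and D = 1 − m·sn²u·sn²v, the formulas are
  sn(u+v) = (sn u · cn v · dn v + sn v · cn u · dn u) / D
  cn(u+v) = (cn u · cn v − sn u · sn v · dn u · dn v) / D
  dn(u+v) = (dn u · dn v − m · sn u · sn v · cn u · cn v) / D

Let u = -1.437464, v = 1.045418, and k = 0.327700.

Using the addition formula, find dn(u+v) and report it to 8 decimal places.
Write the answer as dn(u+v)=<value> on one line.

sn u = -0.9858357816171754, cn u = 0.1677134809228309, dn u = 0.9463790358362208
sn v = 0.856794303216672, cn v = 0.5156583384135832, dn v = 0.9597746447090587
m = k² = 0.10738729
D = 1 − m·sn²u·sn²v = 0.9233847580361717
dn(u+v) = (dn u·dn v − m·sn u·sn v·cn u·cn v)/D = 0.9161550808533588/0.9233847580361717 = 0.9921704607749983

dn(u+v)=0.99217046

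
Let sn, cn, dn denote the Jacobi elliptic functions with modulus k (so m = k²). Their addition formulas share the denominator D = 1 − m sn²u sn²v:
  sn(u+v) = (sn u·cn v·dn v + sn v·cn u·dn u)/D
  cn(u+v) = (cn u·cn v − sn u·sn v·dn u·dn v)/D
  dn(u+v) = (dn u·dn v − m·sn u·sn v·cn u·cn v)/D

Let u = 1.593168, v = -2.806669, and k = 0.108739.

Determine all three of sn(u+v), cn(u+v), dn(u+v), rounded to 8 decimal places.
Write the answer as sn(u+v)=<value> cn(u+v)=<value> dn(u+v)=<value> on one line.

sn u = 0.9998452600852754, cn u = -0.01759135824796019, dn u = 0.9940721749138889
sn v = -0.3374381455297979, cn v = -0.9413477029989561, dn v = 0.9993265966424171
m = k² = 0.011824170121
D = 1 − m·sn²u·sn²v = 0.9986540633938507
sn(u+v) = (sn u·cn v·dn v + sn v·cn u·dn u)/D = -0.93466742255982/0.9986540633938507 = -0.9359271211328407
cn(u+v) = (cn u·cn v − sn u·sn v·dn u·dn v)/D = 0.3517197002421558/0.9986540633938507 = 0.3521937306767299
dn(u+v) = (dn u·dn v − m·sn u·sn v·cn u·cn v)/D = 0.9934688246678127/0.9986540633938507 = 0.9948077728653941

sn(u+v)=-0.93592712 cn(u+v)=0.35219373 dn(u+v)=0.99480777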